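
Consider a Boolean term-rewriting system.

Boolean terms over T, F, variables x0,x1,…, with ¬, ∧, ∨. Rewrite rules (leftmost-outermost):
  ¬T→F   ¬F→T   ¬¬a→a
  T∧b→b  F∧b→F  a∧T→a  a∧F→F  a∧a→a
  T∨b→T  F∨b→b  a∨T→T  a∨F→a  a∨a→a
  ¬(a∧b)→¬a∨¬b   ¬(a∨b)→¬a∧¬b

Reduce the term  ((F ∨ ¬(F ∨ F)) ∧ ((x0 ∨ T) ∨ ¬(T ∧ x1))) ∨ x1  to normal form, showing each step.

Answer: normal form = T  (in 8 steps)

Derivation:
  start: ((F ∨ ¬(F ∨ F)) ∧ ((x0 ∨ T) ∨ ¬(T ∧ x1))) ∨ x1
  step 1: (¬(F ∨ F) ∧ ((x0 ∨ T) ∨ ¬(T ∧ x1))) ∨ x1
  step 2: ((¬F ∧ ¬F) ∧ ((x0 ∨ T) ∨ ¬(T ∧ x1))) ∨ x1
  step 3: (¬F ∧ ((x0 ∨ T) ∨ ¬(T ∧ x1))) ∨ x1
  step 4: (T ∧ ((x0 ∨ T) ∨ ¬(T ∧ x1))) ∨ x1
  step 5: ((x0 ∨ T) ∨ ¬(T ∧ x1)) ∨ x1
  step 6: (T ∨ ¬(T ∧ x1)) ∨ x1
  step 7: T ∨ x1
  step 8: T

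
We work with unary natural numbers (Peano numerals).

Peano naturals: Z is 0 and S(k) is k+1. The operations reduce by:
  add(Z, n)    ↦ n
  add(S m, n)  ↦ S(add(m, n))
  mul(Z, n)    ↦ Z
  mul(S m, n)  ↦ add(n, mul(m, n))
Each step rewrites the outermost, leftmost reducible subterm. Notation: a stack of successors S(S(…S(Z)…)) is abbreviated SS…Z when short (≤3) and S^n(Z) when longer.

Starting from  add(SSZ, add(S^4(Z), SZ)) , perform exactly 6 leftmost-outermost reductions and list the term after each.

Answer: after 6 steps: S(S(S(S(S(add(SZ, SZ))))))

Reduction:
  start: add(SSZ, add(S^4(Z), SZ))
  →1  S(add(SZ, add(S^4(Z), SZ)))
  →2  S(S(add(Z, add(S^4(Z), SZ))))
  →3  S(S(add(S^4(Z), SZ)))
  →4  S(S(S(add(SSSZ, SZ))))
  →5  S(S(S(S(add(SSZ, SZ)))))
  →6  S(S(S(S(S(add(SZ, SZ))))))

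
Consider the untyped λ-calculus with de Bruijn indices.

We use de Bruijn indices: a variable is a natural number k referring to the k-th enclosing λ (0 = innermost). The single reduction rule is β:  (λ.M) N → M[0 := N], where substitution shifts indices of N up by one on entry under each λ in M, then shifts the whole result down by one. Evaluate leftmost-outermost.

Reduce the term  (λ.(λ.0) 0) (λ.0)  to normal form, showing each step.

Answer: normal form = λ.0  (in 2 steps)

Reduction:
  start: (λ.(λ.0) 0) (λ.0)
  step 1: (λ.0) (λ.0)
  step 2: λ.0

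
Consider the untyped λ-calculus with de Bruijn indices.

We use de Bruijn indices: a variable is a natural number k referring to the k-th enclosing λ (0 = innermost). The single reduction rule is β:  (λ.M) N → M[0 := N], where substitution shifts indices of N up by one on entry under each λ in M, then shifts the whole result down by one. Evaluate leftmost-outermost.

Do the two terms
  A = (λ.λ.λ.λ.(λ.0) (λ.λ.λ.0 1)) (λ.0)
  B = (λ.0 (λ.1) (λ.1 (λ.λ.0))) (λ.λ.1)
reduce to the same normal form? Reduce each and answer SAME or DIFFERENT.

Term A:
  start: (λ.λ.λ.λ.(λ.0) (λ.λ.λ.0 1)) (λ.0)
  [1] λ.λ.λ.(λ.0) (λ.λ.λ.0 1)
  [2] λ.λ.λ.λ.λ.λ.0 1

Term B:
  start: (λ.0 (λ.1) (λ.1 (λ.λ.0))) (λ.λ.1)
  [1] (λ.λ.1) (λ.λ.λ.1) (λ.(λ.λ.1) (λ.λ.0))
  [2] (λ.λ.λ.λ.1) (λ.(λ.λ.1) (λ.λ.0))
  [3] λ.λ.λ.1

Answer: DIFFERENT — A ⇓ λ.λ.λ.λ.λ.λ.0 1, B ⇓ λ.λ.λ.1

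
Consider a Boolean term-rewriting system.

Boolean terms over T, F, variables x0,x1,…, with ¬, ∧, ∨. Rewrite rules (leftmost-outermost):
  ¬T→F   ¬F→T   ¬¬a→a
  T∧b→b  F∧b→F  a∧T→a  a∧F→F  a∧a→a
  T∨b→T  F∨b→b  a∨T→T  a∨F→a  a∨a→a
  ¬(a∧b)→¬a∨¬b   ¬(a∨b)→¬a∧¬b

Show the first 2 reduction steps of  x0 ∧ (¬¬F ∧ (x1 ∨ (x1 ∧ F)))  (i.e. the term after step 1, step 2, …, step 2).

Answer: after 2 steps: x0 ∧ F

Working:
  start: x0 ∧ (¬¬F ∧ (x1 ∨ (x1 ∧ F)))
  step 1: x0 ∧ (F ∧ (x1 ∨ (x1 ∧ F)))
  step 2: x0 ∧ F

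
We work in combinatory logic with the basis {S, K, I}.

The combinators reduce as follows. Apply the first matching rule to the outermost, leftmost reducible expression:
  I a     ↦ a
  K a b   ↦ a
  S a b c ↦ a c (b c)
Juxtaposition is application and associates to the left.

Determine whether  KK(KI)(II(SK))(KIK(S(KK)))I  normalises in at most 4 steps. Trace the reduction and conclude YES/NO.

  start: KK(KI)(II(SK))(KIK(S(KK)))I
  [1] K(II(SK))(KIK(S(KK)))I
  [2] II(SK)I
  [3] I(SK)I
  [4] SKI

Answer: YES — reaches normal form SKI in 4 ≤ 4 steps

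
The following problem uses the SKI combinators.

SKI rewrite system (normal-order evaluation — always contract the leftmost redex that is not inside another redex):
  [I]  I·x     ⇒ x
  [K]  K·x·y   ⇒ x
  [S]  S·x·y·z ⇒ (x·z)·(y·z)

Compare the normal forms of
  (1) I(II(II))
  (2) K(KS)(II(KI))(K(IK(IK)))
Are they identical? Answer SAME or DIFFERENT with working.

Answer: DIFFERENT — A ⇓ I, B ⇓ S

Derivation:
Term A:
  start: I(II(II))
  step 1: II(II)
  step 2: I(II)
  step 3: II
  step 4: I

Term B:
  start: K(KS)(II(KI))(K(IK(IK)))
  step 1: KS(K(IK(IK)))
  step 2: S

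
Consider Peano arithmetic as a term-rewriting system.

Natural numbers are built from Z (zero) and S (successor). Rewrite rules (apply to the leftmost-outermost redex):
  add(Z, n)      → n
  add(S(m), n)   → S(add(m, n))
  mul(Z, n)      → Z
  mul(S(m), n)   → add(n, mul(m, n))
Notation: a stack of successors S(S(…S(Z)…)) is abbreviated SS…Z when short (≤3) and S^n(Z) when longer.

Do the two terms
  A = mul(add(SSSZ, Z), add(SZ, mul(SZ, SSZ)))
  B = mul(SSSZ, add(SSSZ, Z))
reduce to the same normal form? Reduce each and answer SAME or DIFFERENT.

Answer: SAME — A ⇓ S^9(Z), B ⇓ S^9(Z)

Derivation:
Term A:
  start: mul(add(SSSZ, Z), add(SZ, mul(SZ, SSZ)))
  step 1: mul(S(add(SSZ, Z)), add(SZ, mul(SZ, SSZ)))
  step 2: add(add(SZ, mul(SZ, SSZ)), mul(add(SSZ, Z), add(SZ, mul(SZ, SSZ))))
  step 3: add(S(add(Z, mul(SZ, SSZ))), mul(add(SSZ, Z), add(SZ, mul(SZ, SSZ))))
  step 4: S(add(add(Z, mul(SZ, SSZ)), mul(add(SSZ, Z), add(SZ, mul(SZ, SSZ)))))
  step 5: S(add(mul(SZ, SSZ), mul(add(SSZ, Z), add(SZ, mul(SZ, SSZ)))))
  step 6: S(add(add(SSZ, mul(Z, SSZ)), mul(add(SSZ, Z), add(SZ, mul(SZ, SSZ)))))
  step 7: S(add(S(add(SZ, mul(Z, SSZ))), mul(add(SSZ, Z), add(SZ, mul(SZ, SSZ)))))
  step 8: S(S(add(add(SZ, mul(Z, SSZ)), mul(add(SSZ, Z), add(SZ, mul(SZ, SSZ))))))
  step 9: S(S(add(S(add(Z, mul(Z, SSZ))), mul(add(SSZ, Z), add(SZ, mul(SZ, SSZ))))))
  step 10: S(S(S(add(add(Z, mul(Z, SSZ)), mul(add(SSZ, Z), add(SZ, mul(SZ, SSZ)))))))
  step 11: S(S(S(add(mul(Z, SSZ), mul(add(SSZ, Z), add(SZ, mul(SZ, SSZ)))))))
  step 12: S(S(S(add(Z, mul(add(SSZ, Z), add(SZ, mul(SZ, SSZ)))))))
  step 13: S(S(S(mul(add(SSZ, Z), add(SZ, mul(SZ, SSZ))))))
  step 14: S(S(S(mul(S(add(SZ, Z)), add(SZ, mul(SZ, SSZ))))))
  step 15: S(S(S(add(add(SZ, mul(SZ, SSZ)), mul(add(SZ, Z), add(SZ, mul(SZ, SSZ)))))))
  step 16: S(S(S(add(S(add(Z, mul(SZ, SSZ))), mul(add(SZ, Z), add(SZ, mul(SZ, SSZ)))))))
  step 17: S(S(S(S(add(add(Z, mul(SZ, SSZ)), mul(add(SZ, Z), add(SZ, mul(SZ, SSZ))))))))
  step 18: S(S(S(S(add(mul(SZ, SSZ), mul(add(SZ, Z), add(SZ, mul(SZ, SSZ))))))))
  step 19: S(S(S(S(add(add(SSZ, mul(Z, SSZ)), mul(add(SZ, Z), add(SZ, mul(SZ, SSZ))))))))
  step 20: S(S(S(S(add(S(add(SZ, mul(Z, SSZ))), mul(add(SZ, Z), add(SZ, mul(SZ, SSZ))))))))
  step 21: S(S(S(S(S(add(add(SZ, mul(Z, SSZ)), mul(add(SZ, Z), add(SZ, mul(SZ, SSZ)))))))))
  step 22: S(S(S(S(S(add(S(add(Z, mul(Z, SSZ))), mul(add(SZ, Z), add(SZ, mul(SZ, SSZ)))))))))
  step 23: S(S(S(S(S(S(add(add(Z, mul(Z, SSZ)), mul(add(SZ, Z), add(SZ, mul(SZ, SSZ))))))))))
  step 24: S(S(S(S(S(S(add(mul(Z, SSZ), mul(add(SZ, Z), add(SZ, mul(SZ, SSZ))))))))))
  step 25: S(S(S(S(S(S(add(Z, mul(add(SZ, Z), add(SZ, mul(SZ, SSZ))))))))))
  step 26: S(S(S(S(S(S(mul(add(SZ, Z), add(SZ, mul(SZ, SSZ)))))))))
  step 27: S(S(S(S(S(S(mul(S(add(Z, Z)), add(SZ, mul(SZ, SSZ)))))))))
  step 28: S(S(S(S(S(S(add(add(SZ, mul(SZ, SSZ)), mul(add(Z, Z), add(SZ, mul(SZ, SSZ))))))))))
  step 29: S(S(S(S(S(S(add(S(add(Z, mul(SZ, SSZ))), mul(add(Z, Z), add(SZ, mul(SZ, SSZ))))))))))
  step 30: S(S(S(S(S(S(S(add(add(Z, mul(SZ, SSZ)), mul(add(Z, Z), add(SZ, mul(SZ, SSZ)))))))))))
  step 31: S(S(S(S(S(S(S(add(mul(SZ, SSZ), mul(add(Z, Z), add(SZ, mul(SZ, SSZ)))))))))))
  step 32: S(S(S(S(S(S(S(add(add(SSZ, mul(Z, SSZ)), mul(add(Z, Z), add(SZ, mul(SZ, SSZ)))))))))))
  step 33: S(S(S(S(S(S(S(add(S(add(SZ, mul(Z, SSZ))), mul(add(Z, Z), add(SZ, mul(SZ, SSZ)))))))))))
  step 34: S(S(S(S(S(S(S(S(add(add(SZ, mul(Z, SSZ)), mul(add(Z, Z), add(SZ, mul(SZ, SSZ))))))))))))
  step 35: S(S(S(S(S(S(S(S(add(S(add(Z, mul(Z, SSZ))), mul(add(Z, Z), add(SZ, mul(SZ, SSZ))))))))))))
  step 36: S(S(S(S(S(S(S(S(S(add(add(Z, mul(Z, SSZ)), mul(add(Z, Z), add(SZ, mul(SZ, SSZ)))))))))))))
  step 37: S(S(S(S(S(S(S(S(S(add(mul(Z, SSZ), mul(add(Z, Z), add(SZ, mul(SZ, SSZ)))))))))))))
  step 38: S(S(S(S(S(S(S(S(S(add(Z, mul(add(Z, Z), add(SZ, mul(SZ, SSZ)))))))))))))
  step 39: S(S(S(S(S(S(S(S(S(mul(add(Z, Z), add(SZ, mul(SZ, SSZ))))))))))))
  step 40: S(S(S(S(S(S(S(S(S(mul(Z, add(SZ, mul(SZ, SSZ))))))))))))
  step 41: S^9(Z)

Term B:
  start: mul(SSSZ, add(SSSZ, Z))
  step 1: add(add(SSSZ, Z), mul(SSZ, add(SSSZ, Z)))
  step 2: add(S(add(SSZ, Z)), mul(SSZ, add(SSSZ, Z)))
  step 3: S(add(add(SSZ, Z), mul(SSZ, add(SSSZ, Z))))
  step 4: S(add(S(add(SZ, Z)), mul(SSZ, add(SSSZ, Z))))
  step 5: S(S(add(add(SZ, Z), mul(SSZ, add(SSSZ, Z)))))
  step 6: S(S(add(S(add(Z, Z)), mul(SSZ, add(SSSZ, Z)))))
  step 7: S(S(S(add(add(Z, Z), mul(SSZ, add(SSSZ, Z))))))
  step 8: S(S(S(add(Z, mul(SSZ, add(SSSZ, Z))))))
  step 9: S(S(S(mul(SSZ, add(SSSZ, Z)))))
  step 10: S(S(S(add(add(SSSZ, Z), mul(SZ, add(SSSZ, Z))))))
  step 11: S(S(S(add(S(add(SSZ, Z)), mul(SZ, add(SSSZ, Z))))))
  step 12: S(S(S(S(add(add(SSZ, Z), mul(SZ, add(SSSZ, Z)))))))
  step 13: S(S(S(S(add(S(add(SZ, Z)), mul(SZ, add(SSSZ, Z)))))))
  step 14: S(S(S(S(S(add(add(SZ, Z), mul(SZ, add(SSSZ, Z))))))))
  step 15: S(S(S(S(S(add(S(add(Z, Z)), mul(SZ, add(SSSZ, Z))))))))
  step 16: S(S(S(S(S(S(add(add(Z, Z), mul(SZ, add(SSSZ, Z)))))))))
  step 17: S(S(S(S(S(S(add(Z, mul(SZ, add(SSSZ, Z)))))))))
  step 18: S(S(S(S(S(S(mul(SZ, add(SSSZ, Z))))))))
  step 19: S(S(S(S(S(S(add(add(SSSZ, Z), mul(Z, add(SSSZ, Z)))))))))
  step 20: S(S(S(S(S(S(add(S(add(SSZ, Z)), mul(Z, add(SSSZ, Z)))))))))
  step 21: S(S(S(S(S(S(S(add(add(SSZ, Z), mul(Z, add(SSSZ, Z))))))))))
  step 22: S(S(S(S(S(S(S(add(S(add(SZ, Z)), mul(Z, add(SSSZ, Z))))))))))
  step 23: S(S(S(S(S(S(S(S(add(add(SZ, Z), mul(Z, add(SSSZ, Z)))))))))))
  step 24: S(S(S(S(S(S(S(S(add(S(add(Z, Z)), mul(Z, add(SSSZ, Z)))))))))))
  step 25: S(S(S(S(S(S(S(S(S(add(add(Z, Z), mul(Z, add(SSSZ, Z))))))))))))
  step 26: S(S(S(S(S(S(S(S(S(add(Z, mul(Z, add(SSSZ, Z))))))))))))
  step 27: S(S(S(S(S(S(S(S(S(mul(Z, add(SSSZ, Z)))))))))))
  step 28: S^9(Z)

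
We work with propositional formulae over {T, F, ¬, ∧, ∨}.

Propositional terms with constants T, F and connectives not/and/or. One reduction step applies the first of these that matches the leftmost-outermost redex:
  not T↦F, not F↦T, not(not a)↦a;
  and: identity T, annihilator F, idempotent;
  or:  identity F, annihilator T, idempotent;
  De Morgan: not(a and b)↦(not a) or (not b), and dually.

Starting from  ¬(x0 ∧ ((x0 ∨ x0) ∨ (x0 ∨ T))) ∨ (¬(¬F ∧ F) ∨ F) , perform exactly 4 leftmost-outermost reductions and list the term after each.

  start: ¬(x0 ∧ ((x0 ∨ x0) ∨ (x0 ∨ T))) ∨ (¬(¬F ∧ F) ∨ F)
  →1  (¬x0 ∨ ¬((x0 ∨ x0) ∨ (x0 ∨ T))) ∨ (¬(¬F ∧ F) ∨ F)
  →2  (¬x0 ∨ (¬(x0 ∨ x0) ∧ ¬(x0 ∨ T))) ∨ (¬(¬F ∧ F) ∨ F)
  →3  (¬x0 ∨ ((¬x0 ∧ ¬x0) ∧ ¬(x0 ∨ T))) ∨ (¬(¬F ∧ F) ∨ F)
  →4  (¬x0 ∨ (¬x0 ∧ ¬(x0 ∨ T))) ∨ (¬(¬F ∧ F) ∨ F)

Answer: after 4 steps: (¬x0 ∨ (¬x0 ∧ ¬(x0 ∨ T))) ∨ (¬(¬F ∧ F) ∨ F)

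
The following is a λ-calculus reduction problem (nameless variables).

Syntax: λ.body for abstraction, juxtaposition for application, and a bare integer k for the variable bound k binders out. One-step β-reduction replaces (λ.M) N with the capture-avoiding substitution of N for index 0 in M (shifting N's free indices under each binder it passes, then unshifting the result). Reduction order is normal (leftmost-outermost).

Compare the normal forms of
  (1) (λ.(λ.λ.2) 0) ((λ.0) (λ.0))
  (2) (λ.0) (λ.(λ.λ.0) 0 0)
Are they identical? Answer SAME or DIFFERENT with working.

Answer: DIFFERENT — A ⇓ λ.λ.0, B ⇓ λ.0

Reduction:
Term A:
  start: (λ.(λ.λ.2) 0) ((λ.0) (λ.0))
  →1  (λ.λ.(λ.0) (λ.0)) ((λ.0) (λ.0))
  →2  λ.(λ.0) (λ.0)
  →3  λ.λ.0

Term B:
  start: (λ.0) (λ.(λ.λ.0) 0 0)
  →1  λ.(λ.λ.0) 0 0
  →2  λ.(λ.0) 0
  →3  λ.0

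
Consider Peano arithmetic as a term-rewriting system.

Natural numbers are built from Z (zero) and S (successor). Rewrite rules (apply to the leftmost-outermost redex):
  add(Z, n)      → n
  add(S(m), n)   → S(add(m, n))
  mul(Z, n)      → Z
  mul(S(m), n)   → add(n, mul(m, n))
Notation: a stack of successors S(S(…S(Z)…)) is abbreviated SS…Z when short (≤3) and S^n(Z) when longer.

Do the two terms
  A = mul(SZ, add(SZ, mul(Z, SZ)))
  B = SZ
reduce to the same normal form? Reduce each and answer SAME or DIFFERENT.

Term A:
  start: mul(SZ, add(SZ, mul(Z, SZ)))
  →1  add(add(SZ, mul(Z, SZ)), mul(Z, add(SZ, mul(Z, SZ))))
  →2  add(S(add(Z, mul(Z, SZ))), mul(Z, add(SZ, mul(Z, SZ))))
  →3  S(add(add(Z, mul(Z, SZ)), mul(Z, add(SZ, mul(Z, SZ)))))
  →4  S(add(mul(Z, SZ), mul(Z, add(SZ, mul(Z, SZ)))))
  →5  S(add(Z, mul(Z, add(SZ, mul(Z, SZ)))))
  →6  S(mul(Z, add(SZ, mul(Z, SZ))))
  →7  SZ

Term B:
  start: SZ

Answer: SAME — A ⇓ SZ, B ⇓ SZ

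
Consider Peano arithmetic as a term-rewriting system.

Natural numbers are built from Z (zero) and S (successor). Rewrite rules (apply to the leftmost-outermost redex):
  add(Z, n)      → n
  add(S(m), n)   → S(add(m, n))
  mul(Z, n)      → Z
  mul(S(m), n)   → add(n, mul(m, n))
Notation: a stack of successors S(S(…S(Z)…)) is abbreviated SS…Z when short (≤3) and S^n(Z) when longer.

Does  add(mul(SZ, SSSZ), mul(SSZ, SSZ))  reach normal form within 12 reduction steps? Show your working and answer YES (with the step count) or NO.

  start: add(mul(SZ, SSSZ), mul(SSZ, SSZ))
  [1] add(add(SSSZ, mul(Z, SSSZ)), mul(SSZ, SSZ))
  [2] add(S(add(SSZ, mul(Z, SSSZ))), mul(SSZ, SSZ))
  [3] S(add(add(SSZ, mul(Z, SSSZ)), mul(SSZ, SSZ)))
  [4] S(add(S(add(SZ, mul(Z, SSSZ))), mul(SSZ, SSZ)))
  [5] S(S(add(add(SZ, mul(Z, SSSZ)), mul(SSZ, SSZ))))
  [6] S(S(add(S(add(Z, mul(Z, SSSZ))), mul(SSZ, SSZ))))
  [7] S(S(S(add(add(Z, mul(Z, SSSZ)), mul(SSZ, SSZ)))))
  [8] S(S(S(add(mul(Z, SSSZ), mul(SSZ, SSZ)))))
  [9] S(S(S(add(Z, mul(SSZ, SSZ)))))
  [10] S(S(S(mul(SSZ, SSZ))))
  [11] S(S(S(add(SSZ, mul(SZ, SSZ)))))
  [12] S(S(S(S(add(SZ, mul(SZ, SSZ))))))

Answer: NO — after 12 steps the term is S(S(S(S(add(SZ, mul(SZ, SSZ)))))), not yet normal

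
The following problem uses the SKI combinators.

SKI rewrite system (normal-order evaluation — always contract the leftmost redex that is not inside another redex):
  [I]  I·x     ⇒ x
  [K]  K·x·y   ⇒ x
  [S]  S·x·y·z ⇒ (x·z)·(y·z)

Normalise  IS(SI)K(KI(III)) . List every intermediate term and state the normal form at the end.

Answer: normal form = I  (in 6 steps)

Working:
  start: IS(SI)K(KI(III))
  [1] S(SI)K(KI(III))
  [2] SI(KI(III))(K(KI(III)))
  [3] I(K(KI(III)))(KI(III)(K(KI(III))))
  [4] K(KI(III))(KI(III)(K(KI(III))))
  [5] KI(III)
  [6] I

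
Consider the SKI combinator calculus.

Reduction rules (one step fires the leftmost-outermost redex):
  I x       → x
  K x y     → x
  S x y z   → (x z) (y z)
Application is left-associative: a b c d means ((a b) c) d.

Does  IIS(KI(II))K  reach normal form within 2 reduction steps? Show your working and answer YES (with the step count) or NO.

  start: IIS(KI(II))K
  step 1: IS(KI(II))K
  step 2: S(KI(II))K

Answer: NO — after 2 steps the term is S(KI(II))K, not yet normal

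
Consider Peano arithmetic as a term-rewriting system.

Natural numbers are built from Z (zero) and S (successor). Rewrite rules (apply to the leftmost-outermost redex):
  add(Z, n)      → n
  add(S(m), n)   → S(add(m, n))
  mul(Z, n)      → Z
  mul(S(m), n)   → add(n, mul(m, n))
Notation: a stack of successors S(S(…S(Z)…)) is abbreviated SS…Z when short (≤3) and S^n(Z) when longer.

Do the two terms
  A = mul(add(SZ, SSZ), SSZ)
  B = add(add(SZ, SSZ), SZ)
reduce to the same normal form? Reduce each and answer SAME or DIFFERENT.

Answer: DIFFERENT — A ⇓ S^6(Z), B ⇓ S^4(Z)

Derivation:
Term A:
  start: mul(add(SZ, SSZ), SSZ)
  step 1: mul(S(add(Z, SSZ)), SSZ)
  step 2: add(SSZ, mul(add(Z, SSZ), SSZ))
  step 3: S(add(SZ, mul(add(Z, SSZ), SSZ)))
  step 4: S(S(add(Z, mul(add(Z, SSZ), SSZ))))
  step 5: S(S(mul(add(Z, SSZ), SSZ)))
  step 6: S(S(mul(SSZ, SSZ)))
  step 7: S(S(add(SSZ, mul(SZ, SSZ))))
  step 8: S(S(S(add(SZ, mul(SZ, SSZ)))))
  step 9: S(S(S(S(add(Z, mul(SZ, SSZ))))))
  step 10: S(S(S(S(mul(SZ, SSZ)))))
  step 11: S(S(S(S(add(SSZ, mul(Z, SSZ))))))
  step 12: S(S(S(S(S(add(SZ, mul(Z, SSZ)))))))
  step 13: S(S(S(S(S(S(add(Z, mul(Z, SSZ))))))))
  step 14: S(S(S(S(S(S(mul(Z, SSZ)))))))
  step 15: S^6(Z)

Term B:
  start: add(add(SZ, SSZ), SZ)
  step 1: add(S(add(Z, SSZ)), SZ)
  step 2: S(add(add(Z, SSZ), SZ))
  step 3: S(add(SSZ, SZ))
  step 4: S(S(add(SZ, SZ)))
  step 5: S(S(S(add(Z, SZ))))
  step 6: S^4(Z)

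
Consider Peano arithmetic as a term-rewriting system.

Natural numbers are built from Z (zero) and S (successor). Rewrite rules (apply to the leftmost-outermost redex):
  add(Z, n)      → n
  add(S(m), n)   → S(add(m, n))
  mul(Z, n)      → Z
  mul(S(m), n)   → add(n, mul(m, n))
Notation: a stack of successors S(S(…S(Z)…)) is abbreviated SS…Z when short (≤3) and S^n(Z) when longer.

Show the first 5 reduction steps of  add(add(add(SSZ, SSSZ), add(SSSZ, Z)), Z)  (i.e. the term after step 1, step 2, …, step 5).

Answer: after 5 steps: S(add(S(add(add(Z, SSSZ), add(SSSZ, Z))), Z))

Derivation:
  start: add(add(add(SSZ, SSSZ), add(SSSZ, Z)), Z)
  step 1: add(add(S(add(SZ, SSSZ)), add(SSSZ, Z)), Z)
  step 2: add(S(add(add(SZ, SSSZ), add(SSSZ, Z))), Z)
  step 3: S(add(add(add(SZ, SSSZ), add(SSSZ, Z)), Z))
  step 4: S(add(add(S(add(Z, SSSZ)), add(SSSZ, Z)), Z))
  step 5: S(add(S(add(add(Z, SSSZ), add(SSSZ, Z))), Z))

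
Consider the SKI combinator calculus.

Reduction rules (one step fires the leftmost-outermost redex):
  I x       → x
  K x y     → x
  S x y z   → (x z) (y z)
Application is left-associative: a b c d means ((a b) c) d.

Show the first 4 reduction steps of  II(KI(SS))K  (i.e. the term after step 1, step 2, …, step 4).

Answer: after 4 steps: K

Working:
  start: II(KI(SS))K
  step 1: I(KI(SS))K
  step 2: KI(SS)K
  step 3: IK
  step 4: K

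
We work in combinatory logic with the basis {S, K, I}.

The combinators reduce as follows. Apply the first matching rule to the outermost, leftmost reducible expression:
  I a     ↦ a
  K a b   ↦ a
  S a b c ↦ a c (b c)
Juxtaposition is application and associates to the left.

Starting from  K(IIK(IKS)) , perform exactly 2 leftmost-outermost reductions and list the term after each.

Answer: after 2 steps: K(K(IKS))

Working:
  start: K(IIK(IKS))
  [1] K(IK(IKS))
  [2] K(K(IKS))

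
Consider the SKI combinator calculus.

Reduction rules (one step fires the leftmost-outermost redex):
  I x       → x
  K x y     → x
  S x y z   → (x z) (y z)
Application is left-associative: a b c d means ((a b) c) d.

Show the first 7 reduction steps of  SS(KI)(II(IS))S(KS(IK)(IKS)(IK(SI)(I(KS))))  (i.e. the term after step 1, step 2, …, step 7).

  start: SS(KI)(II(IS))S(KS(IK)(IKS)(IK(SI)(I(KS))))
  →1  S(II(IS))(KI(II(IS)))S(KS(IK)(IKS)(IK(SI)(I(KS))))
  →2  II(IS)S(KI(II(IS))S)(KS(IK)(IKS)(IK(SI)(I(KS))))
  →3  I(IS)S(KI(II(IS))S)(KS(IK)(IKS)(IK(SI)(I(KS))))
  →4  ISS(KI(II(IS))S)(KS(IK)(IKS)(IK(SI)(I(KS))))
  →5  SS(KI(II(IS))S)(KS(IK)(IKS)(IK(SI)(I(KS))))
  →6  S(KS(IK)(IKS)(IK(SI)(I(KS))))(KI(II(IS))S(KS(IK)(IKS)(IK(SI)(I(KS)))))
  →7  S(S(IKS)(IK(SI)(I(KS))))(KI(II(IS))S(KS(IK)(IKS)(IK(SI)(I(KS)))))

Answer: after 7 steps: S(S(IKS)(IK(SI)(I(KS))))(KI(II(IS))S(KS(IK)(IKS)(IK(SI)(I(KS)))))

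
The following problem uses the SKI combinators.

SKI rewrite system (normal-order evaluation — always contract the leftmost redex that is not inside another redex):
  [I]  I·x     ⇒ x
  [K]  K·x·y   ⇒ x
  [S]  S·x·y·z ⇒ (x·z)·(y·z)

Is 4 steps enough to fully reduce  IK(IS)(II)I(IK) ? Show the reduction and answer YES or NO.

  start: IK(IS)(II)I(IK)
  [1] K(IS)(II)I(IK)
  [2] ISI(IK)
  [3] SI(IK)
  [4] SIK

Answer: YES — reaches normal form SIK in 4 ≤ 4 steps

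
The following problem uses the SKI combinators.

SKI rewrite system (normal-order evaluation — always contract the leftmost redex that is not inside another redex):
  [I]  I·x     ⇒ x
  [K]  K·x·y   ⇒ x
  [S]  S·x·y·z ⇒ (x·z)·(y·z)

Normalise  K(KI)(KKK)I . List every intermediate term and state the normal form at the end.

  start: K(KI)(KKK)I
  step 1: KII
  step 2: I

Answer: normal form = I  (in 2 steps)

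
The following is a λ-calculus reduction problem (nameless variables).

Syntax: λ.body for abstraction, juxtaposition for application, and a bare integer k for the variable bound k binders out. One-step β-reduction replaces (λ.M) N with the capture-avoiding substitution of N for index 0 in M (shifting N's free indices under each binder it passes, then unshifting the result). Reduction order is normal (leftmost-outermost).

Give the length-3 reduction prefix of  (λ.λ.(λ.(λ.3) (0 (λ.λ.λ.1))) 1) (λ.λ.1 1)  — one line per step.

Answer: after 3 steps: λ.λ.λ.1 1

Working:
  start: (λ.λ.(λ.(λ.3) (0 (λ.λ.λ.1))) 1) (λ.λ.1 1)
  →1  λ.(λ.(λ.λ.λ.1 1) (0 (λ.λ.λ.1))) (λ.λ.1 1)
  →2  λ.(λ.λ.λ.1 1) ((λ.λ.1 1) (λ.λ.λ.1))
  →3  λ.λ.λ.1 1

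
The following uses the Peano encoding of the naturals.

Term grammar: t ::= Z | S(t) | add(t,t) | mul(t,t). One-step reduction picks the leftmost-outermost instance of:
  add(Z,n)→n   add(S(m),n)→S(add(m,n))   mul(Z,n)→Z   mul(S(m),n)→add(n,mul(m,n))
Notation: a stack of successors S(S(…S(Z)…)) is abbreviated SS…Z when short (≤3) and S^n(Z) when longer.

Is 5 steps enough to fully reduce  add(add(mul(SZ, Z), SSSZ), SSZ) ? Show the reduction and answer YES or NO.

  start: add(add(mul(SZ, Z), SSSZ), SSZ)
  step 1: add(add(add(Z, mul(Z, Z)), SSSZ), SSZ)
  step 2: add(add(mul(Z, Z), SSSZ), SSZ)
  step 3: add(add(Z, SSSZ), SSZ)
  step 4: add(SSSZ, SSZ)
  step 5: S(add(SSZ, SSZ))

Answer: NO — after 5 steps the term is S(add(SSZ, SSZ)), not yet normal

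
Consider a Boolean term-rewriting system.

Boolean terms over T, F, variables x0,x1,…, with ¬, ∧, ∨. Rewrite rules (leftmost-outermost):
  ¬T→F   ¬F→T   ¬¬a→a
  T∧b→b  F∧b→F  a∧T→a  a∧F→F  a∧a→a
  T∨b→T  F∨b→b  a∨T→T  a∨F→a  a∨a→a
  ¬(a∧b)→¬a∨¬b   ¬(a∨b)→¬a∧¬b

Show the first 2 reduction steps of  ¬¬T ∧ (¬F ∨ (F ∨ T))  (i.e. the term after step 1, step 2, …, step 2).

Answer: after 2 steps: ¬F ∨ (F ∨ T)

Working:
  start: ¬¬T ∧ (¬F ∨ (F ∨ T))
  step 1: T ∧ (¬F ∨ (F ∨ T))
  step 2: ¬F ∨ (F ∨ T)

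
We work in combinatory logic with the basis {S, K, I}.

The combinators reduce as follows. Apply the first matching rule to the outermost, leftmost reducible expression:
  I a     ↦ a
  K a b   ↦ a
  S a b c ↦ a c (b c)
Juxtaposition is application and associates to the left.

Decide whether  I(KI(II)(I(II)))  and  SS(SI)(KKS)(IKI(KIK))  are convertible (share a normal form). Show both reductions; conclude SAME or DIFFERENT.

Answer: SAME — A ⇓ I, B ⇓ I

Reduction:
Term A:
  start: I(KI(II)(I(II)))
  →1  KI(II)(I(II))
  →2  I(I(II))
  →3  I(II)
  →4  II
  →5  I

Term B:
  start: SS(SI)(KKS)(IKI(KIK))
  →1  S(KKS)(SI(KKS))(IKI(KIK))
  →2  KKS(IKI(KIK))(SI(KKS)(IKI(KIK)))
  →3  K(IKI(KIK))(SI(KKS)(IKI(KIK)))
  →4  IKI(KIK)
  →5  KI(KIK)
  →6  I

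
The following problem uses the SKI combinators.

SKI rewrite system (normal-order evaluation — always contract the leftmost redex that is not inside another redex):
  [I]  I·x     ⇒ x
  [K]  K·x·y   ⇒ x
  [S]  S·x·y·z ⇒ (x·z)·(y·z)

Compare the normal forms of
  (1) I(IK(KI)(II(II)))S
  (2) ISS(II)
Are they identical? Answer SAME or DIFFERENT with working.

Answer: DIFFERENT — A ⇓ I, B ⇓ SSI

Working:
Term A:
  start: I(IK(KI)(II(II)))S
  [1] IK(KI)(II(II))S
  [2] K(KI)(II(II))S
  [3] KIS
  [4] I

Term B:
  start: ISS(II)
  [1] SS(II)
  [2] SSI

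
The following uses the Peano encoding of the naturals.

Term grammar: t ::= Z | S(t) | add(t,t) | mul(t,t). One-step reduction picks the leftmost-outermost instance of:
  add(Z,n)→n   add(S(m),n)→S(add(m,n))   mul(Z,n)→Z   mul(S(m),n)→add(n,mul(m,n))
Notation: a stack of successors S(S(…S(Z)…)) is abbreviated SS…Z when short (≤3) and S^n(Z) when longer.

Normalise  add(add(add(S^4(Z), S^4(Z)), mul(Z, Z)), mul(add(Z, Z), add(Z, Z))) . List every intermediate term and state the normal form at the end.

  start: add(add(add(S^4(Z), S^4(Z)), mul(Z, Z)), mul(add(Z, Z), add(Z, Z)))
  →1  add(add(S(add(SSSZ, S^4(Z))), mul(Z, Z)), mul(add(Z, Z), add(Z, Z)))
  →2  add(S(add(add(SSSZ, S^4(Z)), mul(Z, Z))), mul(add(Z, Z), add(Z, Z)))
  →3  S(add(add(add(SSSZ, S^4(Z)), mul(Z, Z)), mul(add(Z, Z), add(Z, Z))))
  →4  S(add(add(S(add(SSZ, S^4(Z))), mul(Z, Z)), mul(add(Z, Z), add(Z, Z))))
  →5  S(add(S(add(add(SSZ, S^4(Z)), mul(Z, Z))), mul(add(Z, Z), add(Z, Z))))
  →6  S(S(add(add(add(SSZ, S^4(Z)), mul(Z, Z)), mul(add(Z, Z), add(Z, Z)))))
  →7  S(S(add(add(S(add(SZ, S^4(Z))), mul(Z, Z)), mul(add(Z, Z), add(Z, Z)))))
  →8  S(S(add(S(add(add(SZ, S^4(Z)), mul(Z, Z))), mul(add(Z, Z), add(Z, Z)))))
  →9  S(S(S(add(add(add(SZ, S^4(Z)), mul(Z, Z)), mul(add(Z, Z), add(Z, Z))))))
  →10  S(S(S(add(add(S(add(Z, S^4(Z))), mul(Z, Z)), mul(add(Z, Z), add(Z, Z))))))
  →11  S(S(S(add(S(add(add(Z, S^4(Z)), mul(Z, Z))), mul(add(Z, Z), add(Z, Z))))))
  →12  S(S(S(S(add(add(add(Z, S^4(Z)), mul(Z, Z)), mul(add(Z, Z), add(Z, Z)))))))
  →13  S(S(S(S(add(add(S^4(Z), mul(Z, Z)), mul(add(Z, Z), add(Z, Z)))))))
  →14  S(S(S(S(add(S(add(SSSZ, mul(Z, Z))), mul(add(Z, Z), add(Z, Z)))))))
  →15  S(S(S(S(S(add(add(SSSZ, mul(Z, Z)), mul(add(Z, Z), add(Z, Z))))))))
  →16  S(S(S(S(S(add(S(add(SSZ, mul(Z, Z))), mul(add(Z, Z), add(Z, Z))))))))
  →17  S(S(S(S(S(S(add(add(SSZ, mul(Z, Z)), mul(add(Z, Z), add(Z, Z)))))))))
  →18  S(S(S(S(S(S(add(S(add(SZ, mul(Z, Z))), mul(add(Z, Z), add(Z, Z)))))))))
  →19  S(S(S(S(S(S(S(add(add(SZ, mul(Z, Z)), mul(add(Z, Z), add(Z, Z))))))))))
  →20  S(S(S(S(S(S(S(add(S(add(Z, mul(Z, Z))), mul(add(Z, Z), add(Z, Z))))))))))
  →21  S(S(S(S(S(S(S(S(add(add(Z, mul(Z, Z)), mul(add(Z, Z), add(Z, Z)))))))))))
  →22  S(S(S(S(S(S(S(S(add(mul(Z, Z), mul(add(Z, Z), add(Z, Z)))))))))))
  →23  S(S(S(S(S(S(S(S(add(Z, mul(add(Z, Z), add(Z, Z)))))))))))
  →24  S(S(S(S(S(S(S(S(mul(add(Z, Z), add(Z, Z))))))))))
  →25  S(S(S(S(S(S(S(S(mul(Z, add(Z, Z))))))))))
  →26  S^8(Z)

Answer: normal form = S^8(Z)  (in 26 steps)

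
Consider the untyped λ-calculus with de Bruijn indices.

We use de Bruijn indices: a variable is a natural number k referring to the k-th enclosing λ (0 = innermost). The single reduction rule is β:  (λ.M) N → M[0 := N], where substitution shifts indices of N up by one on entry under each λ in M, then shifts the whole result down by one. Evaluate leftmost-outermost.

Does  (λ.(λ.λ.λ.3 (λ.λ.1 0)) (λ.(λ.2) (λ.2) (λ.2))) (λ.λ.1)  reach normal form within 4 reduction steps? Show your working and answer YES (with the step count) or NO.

  start: (λ.(λ.λ.λ.3 (λ.λ.1 0)) (λ.(λ.2) (λ.2) (λ.2))) (λ.λ.1)
  step 1: (λ.λ.λ.(λ.λ.1) (λ.λ.1 0)) (λ.(λ.λ.λ.1) (λ.λ.λ.1) (λ.λ.λ.1))
  step 2: λ.λ.(λ.λ.1) (λ.λ.1 0)
  step 3: λ.λ.λ.λ.λ.1 0

Answer: YES — reaches normal form λ.λ.λ.λ.λ.1 0 in 3 ≤ 4 steps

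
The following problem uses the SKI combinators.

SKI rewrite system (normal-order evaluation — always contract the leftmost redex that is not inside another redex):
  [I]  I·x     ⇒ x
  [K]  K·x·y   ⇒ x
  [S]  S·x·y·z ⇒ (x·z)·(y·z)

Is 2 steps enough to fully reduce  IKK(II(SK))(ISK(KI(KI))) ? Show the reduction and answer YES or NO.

Answer: NO — after 2 steps the term is K(ISK(KI(KI))), not yet normal

Derivation:
  start: IKK(II(SK))(ISK(KI(KI)))
  [1] KK(II(SK))(ISK(KI(KI)))
  [2] K(ISK(KI(KI)))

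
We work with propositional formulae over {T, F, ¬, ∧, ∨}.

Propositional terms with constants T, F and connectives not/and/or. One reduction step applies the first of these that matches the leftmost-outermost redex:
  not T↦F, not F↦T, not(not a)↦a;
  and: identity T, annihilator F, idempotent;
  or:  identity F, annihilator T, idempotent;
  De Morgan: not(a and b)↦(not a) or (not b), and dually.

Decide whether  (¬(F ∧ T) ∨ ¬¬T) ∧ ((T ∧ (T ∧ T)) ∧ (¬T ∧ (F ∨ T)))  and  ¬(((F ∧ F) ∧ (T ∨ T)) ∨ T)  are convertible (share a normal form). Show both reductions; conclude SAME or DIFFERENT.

Term A:
  start: (¬(F ∧ T) ∨ ¬¬T) ∧ ((T ∧ (T ∧ T)) ∧ (¬T ∧ (F ∨ T)))
  [1] ((¬F ∨ ¬T) ∨ ¬¬T) ∧ ((T ∧ (T ∧ T)) ∧ (¬T ∧ (F ∨ T)))
  [2] ((T ∨ ¬T) ∨ ¬¬T) ∧ ((T ∧ (T ∧ T)) ∧ (¬T ∧ (F ∨ T)))
  [3] (T ∨ ¬¬T) ∧ ((T ∧ (T ∧ T)) ∧ (¬T ∧ (F ∨ T)))
  [4] T ∧ ((T ∧ (T ∧ T)) ∧ (¬T ∧ (F ∨ T)))
  [5] (T ∧ (T ∧ T)) ∧ (¬T ∧ (F ∨ T))
  [6] (T ∧ T) ∧ (¬T ∧ (F ∨ T))
  [7] T ∧ (¬T ∧ (F ∨ T))
  [8] ¬T ∧ (F ∨ T)
  [9] F ∧ (F ∨ T)
  [10] F

Term B:
  start: ¬(((F ∧ F) ∧ (T ∨ T)) ∨ T)
  [1] ¬((F ∧ F) ∧ (T ∨ T)) ∧ ¬T
  [2] (¬(F ∧ F) ∨ ¬(T ∨ T)) ∧ ¬T
  [3] ((¬F ∨ ¬F) ∨ ¬(T ∨ T)) ∧ ¬T
  [4] (¬F ∨ ¬(T ∨ T)) ∧ ¬T
  [5] (T ∨ ¬(T ∨ T)) ∧ ¬T
  [6] T ∧ ¬T
  [7] ¬T
  [8] F

Answer: SAME — A ⇓ F, B ⇓ F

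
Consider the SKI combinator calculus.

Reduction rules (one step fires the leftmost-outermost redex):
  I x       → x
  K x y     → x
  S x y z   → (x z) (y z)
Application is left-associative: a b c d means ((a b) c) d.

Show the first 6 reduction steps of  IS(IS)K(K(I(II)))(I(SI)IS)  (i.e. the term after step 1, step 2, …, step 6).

  start: IS(IS)K(K(I(II)))(I(SI)IS)
  →1  S(IS)K(K(I(II)))(I(SI)IS)
  →2  IS(K(I(II)))(K(K(I(II))))(I(SI)IS)
  →3  S(K(I(II)))(K(K(I(II))))(I(SI)IS)
  →4  K(I(II))(I(SI)IS)(K(K(I(II)))(I(SI)IS))
  →5  I(II)(K(K(I(II)))(I(SI)IS))
  →6  II(K(K(I(II)))(I(SI)IS))

Answer: after 6 steps: II(K(K(I(II)))(I(SI)IS))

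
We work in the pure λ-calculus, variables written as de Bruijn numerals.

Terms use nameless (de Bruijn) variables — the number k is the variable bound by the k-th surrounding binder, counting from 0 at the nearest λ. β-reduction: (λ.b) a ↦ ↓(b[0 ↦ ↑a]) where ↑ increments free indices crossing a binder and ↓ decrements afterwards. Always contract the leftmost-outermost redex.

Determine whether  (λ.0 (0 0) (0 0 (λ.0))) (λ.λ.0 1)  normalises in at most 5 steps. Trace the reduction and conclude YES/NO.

Answer: NO — after 5 steps the term is (λ.0) (λ.λ.0 1) ((λ.λ.0 1) (λ.λ.0 1)), not yet normal

Derivation:
  start: (λ.0 (0 0) (0 0 (λ.0))) (λ.λ.0 1)
  step 1: (λ.λ.0 1) ((λ.λ.0 1) (λ.λ.0 1)) ((λ.λ.0 1) (λ.λ.0 1) (λ.0))
  step 2: (λ.0 ((λ.λ.0 1) (λ.λ.0 1))) ((λ.λ.0 1) (λ.λ.0 1) (λ.0))
  step 3: (λ.λ.0 1) (λ.λ.0 1) (λ.0) ((λ.λ.0 1) (λ.λ.0 1))
  step 4: (λ.0 (λ.λ.0 1)) (λ.0) ((λ.λ.0 1) (λ.λ.0 1))
  step 5: (λ.0) (λ.λ.0 1) ((λ.λ.0 1) (λ.λ.0 1))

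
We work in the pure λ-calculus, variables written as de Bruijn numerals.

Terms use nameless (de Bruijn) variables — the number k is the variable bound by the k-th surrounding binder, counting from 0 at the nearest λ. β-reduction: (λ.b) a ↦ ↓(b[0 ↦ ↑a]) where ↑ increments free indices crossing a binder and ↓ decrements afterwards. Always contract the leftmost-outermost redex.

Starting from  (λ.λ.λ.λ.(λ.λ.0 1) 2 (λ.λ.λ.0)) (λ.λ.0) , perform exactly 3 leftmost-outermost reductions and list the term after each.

Answer: after 3 steps: λ.λ.λ.(λ.λ.λ.0) 2

Derivation:
  start: (λ.λ.λ.λ.(λ.λ.0 1) 2 (λ.λ.λ.0)) (λ.λ.0)
  →1  λ.λ.λ.(λ.λ.0 1) 2 (λ.λ.λ.0)
  →2  λ.λ.λ.(λ.0 3) (λ.λ.λ.0)
  →3  λ.λ.λ.(λ.λ.λ.0) 2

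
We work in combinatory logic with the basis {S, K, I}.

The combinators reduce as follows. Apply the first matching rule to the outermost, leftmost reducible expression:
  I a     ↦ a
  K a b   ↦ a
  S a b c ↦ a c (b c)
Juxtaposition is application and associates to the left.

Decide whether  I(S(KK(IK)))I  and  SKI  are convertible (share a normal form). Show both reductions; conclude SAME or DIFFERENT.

Answer: SAME — A ⇓ SKI, B ⇓ SKI

Derivation:
Term A:
  start: I(S(KK(IK)))I
  step 1: S(KK(IK))I
  step 2: SKI

Term B:
  start: SKI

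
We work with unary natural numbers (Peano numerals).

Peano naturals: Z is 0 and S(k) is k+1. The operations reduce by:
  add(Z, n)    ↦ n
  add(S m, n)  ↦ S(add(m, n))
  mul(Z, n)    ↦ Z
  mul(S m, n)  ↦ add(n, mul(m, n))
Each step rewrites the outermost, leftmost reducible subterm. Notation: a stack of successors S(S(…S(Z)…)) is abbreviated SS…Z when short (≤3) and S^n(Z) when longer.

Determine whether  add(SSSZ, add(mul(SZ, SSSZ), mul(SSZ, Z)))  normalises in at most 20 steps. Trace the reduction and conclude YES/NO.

  start: add(SSSZ, add(mul(SZ, SSSZ), mul(SSZ, Z)))
  step 1: S(add(SSZ, add(mul(SZ, SSSZ), mul(SSZ, Z))))
  step 2: S(S(add(SZ, add(mul(SZ, SSSZ), mul(SSZ, Z)))))
  step 3: S(S(S(add(Z, add(mul(SZ, SSSZ), mul(SSZ, Z))))))
  step 4: S(S(S(add(mul(SZ, SSSZ), mul(SSZ, Z)))))
  step 5: S(S(S(add(add(SSSZ, mul(Z, SSSZ)), mul(SSZ, Z)))))
  step 6: S(S(S(add(S(add(SSZ, mul(Z, SSSZ))), mul(SSZ, Z)))))
  step 7: S(S(S(S(add(add(SSZ, mul(Z, SSSZ)), mul(SSZ, Z))))))
  step 8: S(S(S(S(add(S(add(SZ, mul(Z, SSSZ))), mul(SSZ, Z))))))
  step 9: S(S(S(S(S(add(add(SZ, mul(Z, SSSZ)), mul(SSZ, Z)))))))
  step 10: S(S(S(S(S(add(S(add(Z, mul(Z, SSSZ))), mul(SSZ, Z)))))))
  step 11: S(S(S(S(S(S(add(add(Z, mul(Z, SSSZ)), mul(SSZ, Z))))))))
  step 12: S(S(S(S(S(S(add(mul(Z, SSSZ), mul(SSZ, Z))))))))
  step 13: S(S(S(S(S(S(add(Z, mul(SSZ, Z))))))))
  step 14: S(S(S(S(S(S(mul(SSZ, Z)))))))
  step 15: S(S(S(S(S(S(add(Z, mul(SZ, Z))))))))
  step 16: S(S(S(S(S(S(mul(SZ, Z)))))))
  step 17: S(S(S(S(S(S(add(Z, mul(Z, Z))))))))
  step 18: S(S(S(S(S(S(mul(Z, Z)))))))
  step 19: S^6(Z)

Answer: YES — reaches normal form S^6(Z) in 19 ≤ 20 steps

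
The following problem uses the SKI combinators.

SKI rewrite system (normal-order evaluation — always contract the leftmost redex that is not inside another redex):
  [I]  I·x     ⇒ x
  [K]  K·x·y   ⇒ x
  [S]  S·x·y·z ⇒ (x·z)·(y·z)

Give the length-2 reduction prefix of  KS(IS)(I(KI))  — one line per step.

  start: KS(IS)(I(KI))
  [1] S(I(KI))
  [2] S(KI)

Answer: after 2 steps: S(KI)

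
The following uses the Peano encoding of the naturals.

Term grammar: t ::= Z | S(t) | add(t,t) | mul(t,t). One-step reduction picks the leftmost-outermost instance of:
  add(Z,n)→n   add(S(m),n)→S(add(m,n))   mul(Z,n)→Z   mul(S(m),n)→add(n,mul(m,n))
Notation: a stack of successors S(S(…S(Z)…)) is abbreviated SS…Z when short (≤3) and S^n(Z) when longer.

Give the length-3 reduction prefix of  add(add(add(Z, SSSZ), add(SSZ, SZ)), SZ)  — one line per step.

Answer: after 3 steps: S(add(add(SSZ, add(SSZ, SZ)), SZ))

Derivation:
  start: add(add(add(Z, SSSZ), add(SSZ, SZ)), SZ)
  →1  add(add(SSSZ, add(SSZ, SZ)), SZ)
  →2  add(S(add(SSZ, add(SSZ, SZ))), SZ)
  →3  S(add(add(SSZ, add(SSZ, SZ)), SZ))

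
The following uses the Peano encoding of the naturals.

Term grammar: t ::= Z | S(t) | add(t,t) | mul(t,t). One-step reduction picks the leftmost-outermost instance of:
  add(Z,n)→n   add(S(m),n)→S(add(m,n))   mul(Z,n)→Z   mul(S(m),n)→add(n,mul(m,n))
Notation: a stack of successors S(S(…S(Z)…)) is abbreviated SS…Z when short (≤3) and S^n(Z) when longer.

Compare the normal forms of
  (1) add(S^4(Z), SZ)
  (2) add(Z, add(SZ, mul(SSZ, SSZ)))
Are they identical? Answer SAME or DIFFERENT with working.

Answer: SAME — A ⇓ S^5(Z), B ⇓ S^5(Z)

Derivation:
Term A:
  start: add(S^4(Z), SZ)
  [1] S(add(SSSZ, SZ))
  [2] S(S(add(SSZ, SZ)))
  [3] S(S(S(add(SZ, SZ))))
  [4] S(S(S(S(add(Z, SZ)))))
  [5] S^5(Z)

Term B:
  start: add(Z, add(SZ, mul(SSZ, SSZ)))
  [1] add(SZ, mul(SSZ, SSZ))
  [2] S(add(Z, mul(SSZ, SSZ)))
  [3] S(mul(SSZ, SSZ))
  [4] S(add(SSZ, mul(SZ, SSZ)))
  [5] S(S(add(SZ, mul(SZ, SSZ))))
  [6] S(S(S(add(Z, mul(SZ, SSZ)))))
  [7] S(S(S(mul(SZ, SSZ))))
  [8] S(S(S(add(SSZ, mul(Z, SSZ)))))
  [9] S(S(S(S(add(SZ, mul(Z, SSZ))))))
  [10] S(S(S(S(S(add(Z, mul(Z, SSZ)))))))
  [11] S(S(S(S(S(mul(Z, SSZ))))))
  [12] S^5(Z)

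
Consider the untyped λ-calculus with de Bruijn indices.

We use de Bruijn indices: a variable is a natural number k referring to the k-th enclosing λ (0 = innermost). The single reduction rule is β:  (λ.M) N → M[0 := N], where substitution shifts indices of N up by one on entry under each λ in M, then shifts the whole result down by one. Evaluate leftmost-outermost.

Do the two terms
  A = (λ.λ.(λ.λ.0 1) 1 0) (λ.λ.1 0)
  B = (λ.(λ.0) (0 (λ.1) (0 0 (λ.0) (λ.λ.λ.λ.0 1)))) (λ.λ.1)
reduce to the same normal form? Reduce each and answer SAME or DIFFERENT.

Answer: DIFFERENT — A ⇓ λ.0 (λ.λ.1 0), B ⇓ λ.λ.λ.1

Reduction:
Term A:
  start: (λ.λ.(λ.λ.0 1) 1 0) (λ.λ.1 0)
  [1] λ.(λ.λ.0 1) (λ.λ.1 0) 0
  [2] λ.(λ.0 (λ.λ.1 0)) 0
  [3] λ.0 (λ.λ.1 0)

Term B:
  start: (λ.(λ.0) (0 (λ.1) (0 0 (λ.0) (λ.λ.λ.λ.0 1)))) (λ.λ.1)
  [1] (λ.0) ((λ.λ.1) (λ.λ.λ.1) ((λ.λ.1) (λ.λ.1) (λ.0) (λ.λ.λ.λ.0 1)))
  [2] (λ.λ.1) (λ.λ.λ.1) ((λ.λ.1) (λ.λ.1) (λ.0) (λ.λ.λ.λ.0 1))
  [3] (λ.λ.λ.λ.1) ((λ.λ.1) (λ.λ.1) (λ.0) (λ.λ.λ.λ.0 1))
  [4] λ.λ.λ.1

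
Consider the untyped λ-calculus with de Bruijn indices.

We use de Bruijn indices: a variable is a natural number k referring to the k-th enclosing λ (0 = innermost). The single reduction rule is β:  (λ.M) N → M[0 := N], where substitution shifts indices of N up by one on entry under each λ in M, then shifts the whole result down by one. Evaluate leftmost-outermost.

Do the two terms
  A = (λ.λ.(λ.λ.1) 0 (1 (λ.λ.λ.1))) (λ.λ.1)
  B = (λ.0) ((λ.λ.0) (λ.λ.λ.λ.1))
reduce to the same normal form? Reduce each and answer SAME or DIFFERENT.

Answer: SAME — A ⇓ λ.0, B ⇓ λ.0

Working:
Term A:
  start: (λ.λ.(λ.λ.1) 0 (1 (λ.λ.λ.1))) (λ.λ.1)
  step 1: λ.(λ.λ.1) 0 ((λ.λ.1) (λ.λ.λ.1))
  step 2: λ.(λ.1) ((λ.λ.1) (λ.λ.λ.1))
  step 3: λ.0

Term B:
  start: (λ.0) ((λ.λ.0) (λ.λ.λ.λ.1))
  step 1: (λ.λ.0) (λ.λ.λ.λ.1)
  step 2: λ.0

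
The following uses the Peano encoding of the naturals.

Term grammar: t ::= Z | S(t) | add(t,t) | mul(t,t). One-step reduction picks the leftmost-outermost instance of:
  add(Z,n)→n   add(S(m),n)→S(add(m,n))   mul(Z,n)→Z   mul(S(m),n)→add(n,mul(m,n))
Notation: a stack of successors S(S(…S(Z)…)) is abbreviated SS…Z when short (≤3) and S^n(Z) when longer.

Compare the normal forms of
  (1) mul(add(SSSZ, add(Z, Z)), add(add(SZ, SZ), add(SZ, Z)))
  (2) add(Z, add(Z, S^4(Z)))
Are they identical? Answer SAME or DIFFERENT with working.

Term A:
  start: mul(add(SSSZ, add(Z, Z)), add(add(SZ, SZ), add(SZ, Z)))
  step 1: mul(S(add(SSZ, add(Z, Z))), add(add(SZ, SZ), add(SZ, Z)))
  step 2: add(add(add(SZ, SZ), add(SZ, Z)), mul(add(SSZ, add(Z, Z)), add(add(SZ, SZ), add(SZ, Z))))
  step 3: add(add(S(add(Z, SZ)), add(SZ, Z)), mul(add(SSZ, add(Z, Z)), add(add(SZ, SZ), add(SZ, Z))))
  step 4: add(S(add(add(Z, SZ), add(SZ, Z))), mul(add(SSZ, add(Z, Z)), add(add(SZ, SZ), add(SZ, Z))))
  step 5: S(add(add(add(Z, SZ), add(SZ, Z)), mul(add(SSZ, add(Z, Z)), add(add(SZ, SZ), add(SZ, Z)))))
  step 6: S(add(add(SZ, add(SZ, Z)), mul(add(SSZ, add(Z, Z)), add(add(SZ, SZ), add(SZ, Z)))))
  step 7: S(add(S(add(Z, add(SZ, Z))), mul(add(SSZ, add(Z, Z)), add(add(SZ, SZ), add(SZ, Z)))))
  step 8: S(S(add(add(Z, add(SZ, Z)), mul(add(SSZ, add(Z, Z)), add(add(SZ, SZ), add(SZ, Z))))))
  step 9: S(S(add(add(SZ, Z), mul(add(SSZ, add(Z, Z)), add(add(SZ, SZ), add(SZ, Z))))))
  step 10: S(S(add(S(add(Z, Z)), mul(add(SSZ, add(Z, Z)), add(add(SZ, SZ), add(SZ, Z))))))
  step 11: S(S(S(add(add(Z, Z), mul(add(SSZ, add(Z, Z)), add(add(SZ, SZ), add(SZ, Z)))))))
  step 12: S(S(S(add(Z, mul(add(SSZ, add(Z, Z)), add(add(SZ, SZ), add(SZ, Z)))))))
  step 13: S(S(S(mul(add(SSZ, add(Z, Z)), add(add(SZ, SZ), add(SZ, Z))))))
  step 14: S(S(S(mul(S(add(SZ, add(Z, Z))), add(add(SZ, SZ), add(SZ, Z))))))
  step 15: S(S(S(add(add(add(SZ, SZ), add(SZ, Z)), mul(add(SZ, add(Z, Z)), add(add(SZ, SZ), add(SZ, Z)))))))
  step 16: S(S(S(add(add(S(add(Z, SZ)), add(SZ, Z)), mul(add(SZ, add(Z, Z)), add(add(SZ, SZ), add(SZ, Z)))))))
  step 17: S(S(S(add(S(add(add(Z, SZ), add(SZ, Z))), mul(add(SZ, add(Z, Z)), add(add(SZ, SZ), add(SZ, Z)))))))
  step 18: S(S(S(S(add(add(add(Z, SZ), add(SZ, Z)), mul(add(SZ, add(Z, Z)), add(add(SZ, SZ), add(SZ, Z))))))))
  step 19: S(S(S(S(add(add(SZ, add(SZ, Z)), mul(add(SZ, add(Z, Z)), add(add(SZ, SZ), add(SZ, Z))))))))
  step 20: S(S(S(S(add(S(add(Z, add(SZ, Z))), mul(add(SZ, add(Z, Z)), add(add(SZ, SZ), add(SZ, Z))))))))
  step 21: S(S(S(S(S(add(add(Z, add(SZ, Z)), mul(add(SZ, add(Z, Z)), add(add(SZ, SZ), add(SZ, Z)))))))))
  step 22: S(S(S(S(S(add(add(SZ, Z), mul(add(SZ, add(Z, Z)), add(add(SZ, SZ), add(SZ, Z)))))))))
  step 23: S(S(S(S(S(add(S(add(Z, Z)), mul(add(SZ, add(Z, Z)), add(add(SZ, SZ), add(SZ, Z)))))))))
  step 24: S(S(S(S(S(S(add(add(Z, Z), mul(add(SZ, add(Z, Z)), add(add(SZ, SZ), add(SZ, Z))))))))))
  step 25: S(S(S(S(S(S(add(Z, mul(add(SZ, add(Z, Z)), add(add(SZ, SZ), add(SZ, Z))))))))))
  step 26: S(S(S(S(S(S(mul(add(SZ, add(Z, Z)), add(add(SZ, SZ), add(SZ, Z)))))))))
  step 27: S(S(S(S(S(S(mul(S(add(Z, add(Z, Z))), add(add(SZ, SZ), add(SZ, Z)))))))))
  step 28: S(S(S(S(S(S(add(add(add(SZ, SZ), add(SZ, Z)), mul(add(Z, add(Z, Z)), add(add(SZ, SZ), add(SZ, Z))))))))))
  step 29: S(S(S(S(S(S(add(add(S(add(Z, SZ)), add(SZ, Z)), mul(add(Z, add(Z, Z)), add(add(SZ, SZ), add(SZ, Z))))))))))
  step 30: S(S(S(S(S(S(add(S(add(add(Z, SZ), add(SZ, Z))), mul(add(Z, add(Z, Z)), add(add(SZ, SZ), add(SZ, Z))))))))))
  step 31: S(S(S(S(S(S(S(add(add(add(Z, SZ), add(SZ, Z)), mul(add(Z, add(Z, Z)), add(add(SZ, SZ), add(SZ, Z)))))))))))
  step 32: S(S(S(S(S(S(S(add(add(SZ, add(SZ, Z)), mul(add(Z, add(Z, Z)), add(add(SZ, SZ), add(SZ, Z)))))))))))
  step 33: S(S(S(S(S(S(S(add(S(add(Z, add(SZ, Z))), mul(add(Z, add(Z, Z)), add(add(SZ, SZ), add(SZ, Z)))))))))))
  step 34: S(S(S(S(S(S(S(S(add(add(Z, add(SZ, Z)), mul(add(Z, add(Z, Z)), add(add(SZ, SZ), add(SZ, Z))))))))))))
  step 35: S(S(S(S(S(S(S(S(add(add(SZ, Z), mul(add(Z, add(Z, Z)), add(add(SZ, SZ), add(SZ, Z))))))))))))
  step 36: S(S(S(S(S(S(S(S(add(S(add(Z, Z)), mul(add(Z, add(Z, Z)), add(add(SZ, SZ), add(SZ, Z))))))))))))
  step 37: S(S(S(S(S(S(S(S(S(add(add(Z, Z), mul(add(Z, add(Z, Z)), add(add(SZ, SZ), add(SZ, Z)))))))))))))
  step 38: S(S(S(S(S(S(S(S(S(add(Z, mul(add(Z, add(Z, Z)), add(add(SZ, SZ), add(SZ, Z)))))))))))))
  step 39: S(S(S(S(S(S(S(S(S(mul(add(Z, add(Z, Z)), add(add(SZ, SZ), add(SZ, Z))))))))))))
  step 40: S(S(S(S(S(S(S(S(S(mul(add(Z, Z), add(add(SZ, SZ), add(SZ, Z))))))))))))
  step 41: S(S(S(S(S(S(S(S(S(mul(Z, add(add(SZ, SZ), add(SZ, Z))))))))))))
  step 42: S^9(Z)

Term B:
  start: add(Z, add(Z, S^4(Z)))
  step 1: add(Z, S^4(Z))
  step 2: S^4(Z)

Answer: DIFFERENT — A ⇓ S^9(Z), B ⇓ S^4(Z)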